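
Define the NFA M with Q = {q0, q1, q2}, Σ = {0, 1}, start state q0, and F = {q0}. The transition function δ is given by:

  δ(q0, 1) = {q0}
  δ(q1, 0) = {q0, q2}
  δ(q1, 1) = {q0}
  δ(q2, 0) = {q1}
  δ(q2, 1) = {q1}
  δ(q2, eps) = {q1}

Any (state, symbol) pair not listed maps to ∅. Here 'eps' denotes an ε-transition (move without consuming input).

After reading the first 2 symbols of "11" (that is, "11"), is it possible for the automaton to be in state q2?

Start in {q0}.
Read '1': q0→{q0}; now {q0}.
Read '1': q0→{q0}; now {q0}.
State q2 is not in {q0}.

No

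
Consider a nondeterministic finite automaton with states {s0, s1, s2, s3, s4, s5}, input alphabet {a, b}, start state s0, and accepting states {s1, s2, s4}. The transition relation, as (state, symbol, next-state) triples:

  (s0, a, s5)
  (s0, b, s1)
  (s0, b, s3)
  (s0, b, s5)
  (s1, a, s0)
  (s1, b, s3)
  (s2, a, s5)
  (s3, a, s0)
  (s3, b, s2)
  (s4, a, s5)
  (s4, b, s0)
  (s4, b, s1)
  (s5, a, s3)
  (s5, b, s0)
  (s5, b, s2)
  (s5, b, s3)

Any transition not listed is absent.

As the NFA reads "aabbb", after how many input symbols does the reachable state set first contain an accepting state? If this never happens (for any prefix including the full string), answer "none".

3

Start in {s0}.
Read 'a': {s0} → {s5}.
Read 'a': {s5} → {s3}.
Read 'b': {s3} → {s2}.
None of the earlier sets intersect F, but {s2} does.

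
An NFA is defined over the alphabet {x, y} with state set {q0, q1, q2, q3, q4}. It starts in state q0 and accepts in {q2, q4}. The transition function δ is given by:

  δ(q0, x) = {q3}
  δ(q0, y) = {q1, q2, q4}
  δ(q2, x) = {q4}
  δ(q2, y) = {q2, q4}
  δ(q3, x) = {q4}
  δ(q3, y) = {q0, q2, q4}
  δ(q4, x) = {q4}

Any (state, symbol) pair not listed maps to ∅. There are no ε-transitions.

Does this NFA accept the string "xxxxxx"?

Yes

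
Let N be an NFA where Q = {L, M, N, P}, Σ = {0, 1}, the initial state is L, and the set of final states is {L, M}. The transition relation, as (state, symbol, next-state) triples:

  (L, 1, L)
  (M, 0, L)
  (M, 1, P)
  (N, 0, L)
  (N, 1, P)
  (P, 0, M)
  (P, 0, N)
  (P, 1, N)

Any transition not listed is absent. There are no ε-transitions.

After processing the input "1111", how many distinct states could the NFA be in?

1

Start in {L}.
Read '1': {L} → {L}.
Read '1': {L} → {L}.
Read '1': {L} → {L}.
Read '1': {L} → {L}.
That set has 1 state.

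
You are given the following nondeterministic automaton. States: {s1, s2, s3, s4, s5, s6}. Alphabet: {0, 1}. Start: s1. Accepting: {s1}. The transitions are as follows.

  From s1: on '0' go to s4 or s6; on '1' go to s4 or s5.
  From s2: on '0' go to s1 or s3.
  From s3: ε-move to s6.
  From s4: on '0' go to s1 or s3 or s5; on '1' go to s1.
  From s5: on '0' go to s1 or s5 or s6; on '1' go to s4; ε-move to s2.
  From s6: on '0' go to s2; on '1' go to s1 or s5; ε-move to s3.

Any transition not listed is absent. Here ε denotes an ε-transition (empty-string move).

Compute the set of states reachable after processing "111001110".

Start in {s1}.
Read '1': {s1} → {s2, s4, s5}.
Read '1': {s2, s4, s5} → {s1, s4}.
Read '1': {s1, s4} → {s1, s2, s4, s5}.
Read '0': {s1, s2, s4, s5} → {s1, s2, s3, s4, s5, s6}.
Read '0': {s1, s2, s3, s4, s5, s6} → {s1, s2, s3, s4, s5, s6}.
Read '1': {s1, s2, s3, s4, s5, s6} → {s1, s2, s4, s5}.
Read '1': {s1, s2, s4, s5} → {s1, s2, s4, s5}.
Read '1': {s1, s2, s4, s5} → {s1, s2, s4, s5}.
Read '0': {s1, s2, s4, s5} → {s1, s2, s3, s4, s5, s6}.

{s1, s2, s3, s4, s5, s6}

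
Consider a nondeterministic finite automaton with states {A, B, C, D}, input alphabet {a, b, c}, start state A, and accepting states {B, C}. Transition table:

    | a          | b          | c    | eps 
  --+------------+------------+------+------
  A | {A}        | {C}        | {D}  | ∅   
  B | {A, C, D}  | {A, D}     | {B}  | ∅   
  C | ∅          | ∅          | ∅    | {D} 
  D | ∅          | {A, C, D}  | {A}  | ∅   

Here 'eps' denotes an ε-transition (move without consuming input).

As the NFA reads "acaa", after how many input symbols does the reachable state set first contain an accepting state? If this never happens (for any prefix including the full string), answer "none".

Start in {A}.
Read 'a': A→{A}; now {A}.
Read 'c': A→{D}; now {D}.
Read 'a': D→∅; now ∅.
The set is empty and remains empty for the remaining 1 symbol.
No reachable set along the way intersects F.

none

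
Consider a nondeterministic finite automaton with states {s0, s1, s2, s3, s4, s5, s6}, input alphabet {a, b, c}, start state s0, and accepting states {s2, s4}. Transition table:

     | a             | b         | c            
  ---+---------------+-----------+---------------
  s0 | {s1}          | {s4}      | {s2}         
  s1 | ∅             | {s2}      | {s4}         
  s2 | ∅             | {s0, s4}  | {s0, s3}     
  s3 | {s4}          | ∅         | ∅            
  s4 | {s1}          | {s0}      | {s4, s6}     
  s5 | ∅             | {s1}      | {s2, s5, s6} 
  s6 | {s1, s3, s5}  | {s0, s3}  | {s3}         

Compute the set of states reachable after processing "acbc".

{s2}

Start in {s0}.
Read 'a': s0→{s1}; now {s1}.
Read 'c': s1→{s4}; now {s4}.
Read 'b': s4→{s0}; now {s0}.
Read 'c': s0→{s2}; now {s2}.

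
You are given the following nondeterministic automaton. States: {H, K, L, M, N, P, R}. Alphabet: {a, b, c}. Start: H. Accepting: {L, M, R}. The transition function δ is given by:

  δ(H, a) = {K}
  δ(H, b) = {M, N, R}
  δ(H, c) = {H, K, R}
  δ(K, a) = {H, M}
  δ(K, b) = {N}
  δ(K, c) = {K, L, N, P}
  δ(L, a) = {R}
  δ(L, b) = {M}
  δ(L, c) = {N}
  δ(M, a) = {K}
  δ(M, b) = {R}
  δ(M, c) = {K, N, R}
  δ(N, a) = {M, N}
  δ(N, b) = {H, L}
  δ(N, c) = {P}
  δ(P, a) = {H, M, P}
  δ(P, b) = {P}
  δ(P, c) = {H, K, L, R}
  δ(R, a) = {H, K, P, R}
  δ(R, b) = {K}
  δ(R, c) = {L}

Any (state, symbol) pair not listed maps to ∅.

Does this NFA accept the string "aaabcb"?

No

Start in {H}.
Read 'a': H→{K}; now {K}.
Read 'a': K→{H, M}; now {H, M}.
Read 'a': H→{K}, M→{K}; now {K}.
Read 'b': K→{N}; now {N}.
Read 'c': N→{P}; now {P}.
Read 'b': P→{P}; now {P}.
The final set {P} contains no accepting state.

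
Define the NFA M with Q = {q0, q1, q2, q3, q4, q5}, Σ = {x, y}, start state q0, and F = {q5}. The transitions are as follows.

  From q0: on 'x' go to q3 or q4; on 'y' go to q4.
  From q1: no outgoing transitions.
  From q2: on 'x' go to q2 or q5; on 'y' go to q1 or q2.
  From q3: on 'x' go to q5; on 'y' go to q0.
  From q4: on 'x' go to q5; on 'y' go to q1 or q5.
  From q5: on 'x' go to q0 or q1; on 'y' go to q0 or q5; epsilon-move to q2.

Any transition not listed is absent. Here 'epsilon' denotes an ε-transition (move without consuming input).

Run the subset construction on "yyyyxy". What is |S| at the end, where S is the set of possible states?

5

Start in {q0}.
Read 'y': q0→{q4}; now {q4}.
Read 'y': q4→{q1, q5}; union {q1, q5}; ε-closure = {q1, q2, q5}.
Read 'y': q1→∅, q2→{q1, q2}, q5→{q0, q5}; now {q0, q1, q2, q5}.
Read 'y': q0→{q4}, q1→∅, q2→{q1, q2}, q5→{q0, q5}; now {q0, q1, q2, q4, q5}.
Read 'x': q0→{q3, q4}, q1→∅, q2→{q2, q5}, q4→{q5}, q5→{q0, q1}; now {q0, q1, q2, q3, q4, q5}.
Read 'y': q0→{q4}, q1→∅, q2→{q1, q2}, q3→{q0}, q4→{q1, q5}, q5→{q0, q5}; now {q0, q1, q2, q4, q5}.
That set has 5 states.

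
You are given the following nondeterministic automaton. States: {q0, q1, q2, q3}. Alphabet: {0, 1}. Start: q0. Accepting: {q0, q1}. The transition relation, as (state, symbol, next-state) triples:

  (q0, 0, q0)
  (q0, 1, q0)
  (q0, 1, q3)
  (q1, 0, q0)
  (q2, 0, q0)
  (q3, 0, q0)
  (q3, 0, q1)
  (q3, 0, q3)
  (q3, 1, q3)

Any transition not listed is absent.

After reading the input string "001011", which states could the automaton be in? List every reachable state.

Start in {q0}.
Read '0': q0→{q0}; now {q0}.
Read '0': q0→{q0}; now {q0}.
Read '1': q0→{q0, q3}; now {q0, q3}.
Read '0': q0→{q0}, q3→{q0, q1, q3}; now {q0, q1, q3}.
Read '1': q0→{q0, q3}, q1→∅, q3→{q3}; now {q0, q3}.
Read '1': q0→{q0, q3}, q3→{q3}; now {q0, q3}.

{q0, q3}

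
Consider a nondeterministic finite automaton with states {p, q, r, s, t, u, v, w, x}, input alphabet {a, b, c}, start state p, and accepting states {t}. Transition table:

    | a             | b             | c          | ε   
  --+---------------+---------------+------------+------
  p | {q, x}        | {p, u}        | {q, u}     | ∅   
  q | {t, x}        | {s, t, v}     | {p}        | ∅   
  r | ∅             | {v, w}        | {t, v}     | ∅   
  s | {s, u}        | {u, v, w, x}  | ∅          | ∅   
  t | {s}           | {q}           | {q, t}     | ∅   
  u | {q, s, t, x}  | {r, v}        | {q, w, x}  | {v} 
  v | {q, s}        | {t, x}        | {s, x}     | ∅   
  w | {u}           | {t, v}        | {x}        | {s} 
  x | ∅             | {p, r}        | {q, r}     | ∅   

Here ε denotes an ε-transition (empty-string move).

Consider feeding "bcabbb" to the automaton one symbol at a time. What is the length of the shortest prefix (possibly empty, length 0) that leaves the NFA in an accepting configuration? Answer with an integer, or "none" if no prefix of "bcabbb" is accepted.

Start in {p}.
Read 'b': {p} → {p, u, v}.
Read 'c': {p, u, v} → {q, s, u, v, w, x}.
Read 'a': {q, s, u, v, w, x} → {q, s, t, u, v, x}.
None of the earlier sets intersect F, but {q, s, t, u, v, x} does.

3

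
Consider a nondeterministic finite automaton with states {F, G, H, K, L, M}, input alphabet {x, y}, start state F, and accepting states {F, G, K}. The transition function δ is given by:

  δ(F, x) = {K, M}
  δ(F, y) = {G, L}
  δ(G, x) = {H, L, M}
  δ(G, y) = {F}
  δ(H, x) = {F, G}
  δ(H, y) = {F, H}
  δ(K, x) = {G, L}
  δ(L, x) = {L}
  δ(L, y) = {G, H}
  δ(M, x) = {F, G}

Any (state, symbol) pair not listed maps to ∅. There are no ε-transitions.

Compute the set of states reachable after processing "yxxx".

Start in {F}.
Read 'y': F→{G, L}; now {G, L}.
Read 'x': G→{H, L, M}, L→{L}; now {H, L, M}.
Read 'x': H→{F, G}, L→{L}, M→{F, G}; now {F, G, L}.
Read 'x': F→{K, M}, G→{H, L, M}, L→{L}; now {H, K, L, M}.

{H, K, L, M}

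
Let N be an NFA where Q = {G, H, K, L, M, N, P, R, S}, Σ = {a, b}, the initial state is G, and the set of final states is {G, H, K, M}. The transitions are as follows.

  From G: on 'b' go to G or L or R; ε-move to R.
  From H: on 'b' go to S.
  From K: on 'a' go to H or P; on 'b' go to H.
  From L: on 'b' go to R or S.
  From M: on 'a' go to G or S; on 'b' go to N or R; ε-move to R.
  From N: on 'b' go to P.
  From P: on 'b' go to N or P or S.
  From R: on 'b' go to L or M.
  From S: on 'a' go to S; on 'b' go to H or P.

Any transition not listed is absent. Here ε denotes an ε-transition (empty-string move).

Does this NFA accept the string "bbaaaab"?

Yes

Start: ε-closure({G}) = {G, R}.
Read 'b': G→{G, L, R}, R→{L, M}; now {G, L, M, R}.
Read 'b': G→{G, L, R}, L→{R, S}, M→{N, R}, R→{L, M}; now {G, L, M, N, R, S}.
Read 'a': G→∅, L→∅, M→{G, S}, N→∅, R→∅, S→{S}; union {G, S}; ε-closure = {G, R, S}.
Read 'a': G→∅, R→∅, S→{S}; now {S}.
Read 'a': S→{S}; now {S}.
Read 'a': S→{S}; now {S}.
Read 'b': S→{H, P}; now {H, P}.
The final set {H, P} contains the accepting state H.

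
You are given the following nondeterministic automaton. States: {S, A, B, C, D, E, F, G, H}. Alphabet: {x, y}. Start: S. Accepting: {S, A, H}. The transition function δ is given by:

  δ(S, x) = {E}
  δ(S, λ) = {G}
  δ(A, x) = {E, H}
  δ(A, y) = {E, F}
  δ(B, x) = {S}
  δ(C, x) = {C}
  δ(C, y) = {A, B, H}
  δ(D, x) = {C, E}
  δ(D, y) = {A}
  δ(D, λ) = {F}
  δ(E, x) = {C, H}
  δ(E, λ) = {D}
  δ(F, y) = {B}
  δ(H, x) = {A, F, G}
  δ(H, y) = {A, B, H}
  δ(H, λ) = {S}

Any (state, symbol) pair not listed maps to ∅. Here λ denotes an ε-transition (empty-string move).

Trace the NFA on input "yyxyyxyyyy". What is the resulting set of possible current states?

∅

Start: ε-closure({S}) = {S, G}.
Read 'y': {S, G} → ∅.
The set is empty and remains empty for the remaining 9 symbols.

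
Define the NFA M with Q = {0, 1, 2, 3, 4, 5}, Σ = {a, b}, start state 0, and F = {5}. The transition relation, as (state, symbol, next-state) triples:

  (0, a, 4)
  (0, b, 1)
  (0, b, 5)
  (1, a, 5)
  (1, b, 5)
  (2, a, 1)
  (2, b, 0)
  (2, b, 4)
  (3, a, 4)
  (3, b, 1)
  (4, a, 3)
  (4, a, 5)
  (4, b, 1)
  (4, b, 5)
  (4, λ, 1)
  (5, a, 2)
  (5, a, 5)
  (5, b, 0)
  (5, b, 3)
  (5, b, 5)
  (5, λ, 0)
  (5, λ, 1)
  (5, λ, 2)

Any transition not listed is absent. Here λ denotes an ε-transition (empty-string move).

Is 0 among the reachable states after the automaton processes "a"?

Start in {0}.
Read 'a': 0→{4}; union {4}; ε-closure = {1, 4}.
State 0 is not in {1, 4}.

No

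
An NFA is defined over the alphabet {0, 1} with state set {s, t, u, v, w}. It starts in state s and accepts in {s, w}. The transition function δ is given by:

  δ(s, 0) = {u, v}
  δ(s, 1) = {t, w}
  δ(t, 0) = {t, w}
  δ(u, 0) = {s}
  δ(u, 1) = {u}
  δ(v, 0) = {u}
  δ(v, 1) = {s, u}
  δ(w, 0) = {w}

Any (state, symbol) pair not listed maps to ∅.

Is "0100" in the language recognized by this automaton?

Start in {s}.
Read '0': s→{u, v}; now {u, v}.
Read '1': u→{u}, v→{s, u}; now {s, u}.
Read '0': s→{u, v}, u→{s}; now {s, u, v}.
Read '0': s→{u, v}, u→{s}, v→{u}; now {s, u, v}.
The final set {s, u, v} contains the accepting state s.

Yes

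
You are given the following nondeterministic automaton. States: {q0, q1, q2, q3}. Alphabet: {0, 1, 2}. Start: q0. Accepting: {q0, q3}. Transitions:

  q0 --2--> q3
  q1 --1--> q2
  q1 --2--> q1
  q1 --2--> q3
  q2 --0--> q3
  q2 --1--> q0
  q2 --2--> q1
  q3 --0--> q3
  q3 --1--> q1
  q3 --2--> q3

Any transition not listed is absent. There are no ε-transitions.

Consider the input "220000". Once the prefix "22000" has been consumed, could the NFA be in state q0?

No

Start in {q0}.
Read '2': q0→{q3}; now {q3}.
Read '2': q3→{q3}; now {q3}.
Read '0': q3→{q3}; now {q3}.
Read '0': q3→{q3}; now {q3}.
Read '0': q3→{q3}; now {q3}.
State q0 is not in {q3}.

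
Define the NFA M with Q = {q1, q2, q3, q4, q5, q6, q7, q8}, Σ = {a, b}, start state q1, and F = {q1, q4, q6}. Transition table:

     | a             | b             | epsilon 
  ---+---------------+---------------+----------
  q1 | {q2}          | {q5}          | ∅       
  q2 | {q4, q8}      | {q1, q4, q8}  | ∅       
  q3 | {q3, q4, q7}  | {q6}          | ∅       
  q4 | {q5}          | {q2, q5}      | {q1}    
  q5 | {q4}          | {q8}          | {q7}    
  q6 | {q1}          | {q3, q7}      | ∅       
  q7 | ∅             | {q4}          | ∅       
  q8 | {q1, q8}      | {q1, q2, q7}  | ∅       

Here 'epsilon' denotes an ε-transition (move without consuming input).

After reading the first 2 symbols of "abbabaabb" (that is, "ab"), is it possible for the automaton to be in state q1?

Yes

Start in {q1}.
Read 'a': q1→{q2}; now {q2}.
Read 'b': q2→{q1, q4, q8}; now {q1, q4, q8}.
State q1 is in {q1, q4, q8}.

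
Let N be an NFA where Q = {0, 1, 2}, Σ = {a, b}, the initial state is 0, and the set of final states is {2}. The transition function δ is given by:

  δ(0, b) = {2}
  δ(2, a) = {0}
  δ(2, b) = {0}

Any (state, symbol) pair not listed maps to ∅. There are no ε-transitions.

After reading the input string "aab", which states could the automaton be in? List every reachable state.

Start in {0}.
Read 'a': 0→∅; now ∅.
The set is empty and remains empty for the remaining 2 symbols.

∅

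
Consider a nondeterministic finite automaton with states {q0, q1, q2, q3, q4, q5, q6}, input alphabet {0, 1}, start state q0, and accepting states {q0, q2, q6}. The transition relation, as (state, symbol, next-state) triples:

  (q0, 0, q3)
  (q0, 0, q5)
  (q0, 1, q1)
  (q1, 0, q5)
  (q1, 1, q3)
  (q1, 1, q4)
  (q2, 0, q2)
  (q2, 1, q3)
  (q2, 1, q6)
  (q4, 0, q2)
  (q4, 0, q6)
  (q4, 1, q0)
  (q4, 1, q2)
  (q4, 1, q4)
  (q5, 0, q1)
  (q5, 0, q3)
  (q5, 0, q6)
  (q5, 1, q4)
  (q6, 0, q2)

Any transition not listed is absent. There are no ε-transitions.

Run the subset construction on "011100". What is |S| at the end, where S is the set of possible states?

4

Start in {q0}.
Read '0': {q0} → {q3, q5}.
Read '1': {q3, q5} → {q4}.
Read '1': {q4} → {q0, q2, q4}.
Read '1': {q0, q2, q4} → {q0, q1, q2, q3, q4, q6}.
Read '0': {q0, q1, q2, q3, q4, q6} → {q2, q3, q5, q6}.
Read '0': {q2, q3, q5, q6} → {q1, q2, q3, q6}.
That set has 4 states.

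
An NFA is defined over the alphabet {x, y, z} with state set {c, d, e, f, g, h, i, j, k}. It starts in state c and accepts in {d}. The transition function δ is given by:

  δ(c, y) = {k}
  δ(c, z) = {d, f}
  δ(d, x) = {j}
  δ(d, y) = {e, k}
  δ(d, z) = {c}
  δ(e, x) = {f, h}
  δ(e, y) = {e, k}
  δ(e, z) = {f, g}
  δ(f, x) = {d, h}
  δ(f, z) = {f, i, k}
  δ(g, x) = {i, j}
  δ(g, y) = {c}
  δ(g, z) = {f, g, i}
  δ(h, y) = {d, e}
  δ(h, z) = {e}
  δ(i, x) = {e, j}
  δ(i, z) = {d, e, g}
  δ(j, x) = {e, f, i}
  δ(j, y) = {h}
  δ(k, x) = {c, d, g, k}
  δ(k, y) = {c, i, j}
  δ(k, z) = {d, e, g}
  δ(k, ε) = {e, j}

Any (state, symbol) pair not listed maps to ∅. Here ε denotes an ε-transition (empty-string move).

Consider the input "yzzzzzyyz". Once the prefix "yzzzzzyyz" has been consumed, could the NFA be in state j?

No

Start in {c}.
Read 'y': {c} → {e, j, k}.
Read 'z': {e, j, k} → {d, e, f, g}.
Read 'z': {d, e, f, g} → {c, e, f, g, i, j, k}.
Read 'z': {c, e, f, g, i, j, k} → {d, e, f, g, i, j, k}.
Read 'z': {d, e, f, g, i, j, k} → {c, d, e, f, g, i, j, k}.
Read 'z': {c, d, e, f, g, i, j, k} → {c, d, e, f, g, i, j, k}.
Read 'y': {c, d, e, f, g, i, j, k} → {c, e, h, i, j, k}.
Read 'y': {c, e, h, i, j, k} → {c, d, e, h, i, j, k}.
Read 'z': {c, d, e, h, i, j, k} → {c, d, e, f, g}.
State j is not in {c, d, e, f, g}.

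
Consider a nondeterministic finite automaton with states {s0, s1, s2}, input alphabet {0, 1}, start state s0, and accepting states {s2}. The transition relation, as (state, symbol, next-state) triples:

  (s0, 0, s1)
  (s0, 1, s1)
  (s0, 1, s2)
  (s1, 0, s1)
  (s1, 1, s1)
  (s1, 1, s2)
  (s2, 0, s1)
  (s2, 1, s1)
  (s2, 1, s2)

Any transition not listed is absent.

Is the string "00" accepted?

No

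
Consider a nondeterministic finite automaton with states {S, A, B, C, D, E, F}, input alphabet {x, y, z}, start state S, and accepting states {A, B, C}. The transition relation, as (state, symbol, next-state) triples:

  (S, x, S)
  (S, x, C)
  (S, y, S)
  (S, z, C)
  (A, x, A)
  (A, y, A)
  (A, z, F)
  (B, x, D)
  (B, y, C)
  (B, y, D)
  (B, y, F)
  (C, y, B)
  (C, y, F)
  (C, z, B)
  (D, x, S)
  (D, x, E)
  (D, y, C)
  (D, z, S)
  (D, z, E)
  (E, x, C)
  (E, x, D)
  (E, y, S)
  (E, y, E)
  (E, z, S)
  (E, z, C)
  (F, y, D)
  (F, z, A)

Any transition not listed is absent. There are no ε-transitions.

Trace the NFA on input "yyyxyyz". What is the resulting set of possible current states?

Start in {S}.
Read 'y': {S} → {S}.
Read 'y': {S} → {S}.
Read 'y': {S} → {S}.
Read 'x': {S} → {S, C}.
Read 'y': {S, C} → {S, B, F}.
Read 'y': {S, B, F} → {S, C, D, F}.
Read 'z': {S, C, D, F} → {S, A, B, C, E}.

{S, A, B, C, E}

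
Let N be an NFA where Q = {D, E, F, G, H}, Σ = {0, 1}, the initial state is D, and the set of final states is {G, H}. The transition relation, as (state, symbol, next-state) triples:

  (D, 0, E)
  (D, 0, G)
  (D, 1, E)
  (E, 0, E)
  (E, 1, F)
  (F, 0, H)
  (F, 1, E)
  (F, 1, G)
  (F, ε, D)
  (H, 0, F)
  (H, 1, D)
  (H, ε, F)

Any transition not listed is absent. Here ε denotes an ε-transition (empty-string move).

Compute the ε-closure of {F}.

{D, F}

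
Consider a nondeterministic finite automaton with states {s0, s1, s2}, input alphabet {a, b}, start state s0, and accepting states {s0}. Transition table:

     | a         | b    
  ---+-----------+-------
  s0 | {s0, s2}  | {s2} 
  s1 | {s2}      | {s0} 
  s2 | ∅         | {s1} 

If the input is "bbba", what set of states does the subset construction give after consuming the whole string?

{s0, s2}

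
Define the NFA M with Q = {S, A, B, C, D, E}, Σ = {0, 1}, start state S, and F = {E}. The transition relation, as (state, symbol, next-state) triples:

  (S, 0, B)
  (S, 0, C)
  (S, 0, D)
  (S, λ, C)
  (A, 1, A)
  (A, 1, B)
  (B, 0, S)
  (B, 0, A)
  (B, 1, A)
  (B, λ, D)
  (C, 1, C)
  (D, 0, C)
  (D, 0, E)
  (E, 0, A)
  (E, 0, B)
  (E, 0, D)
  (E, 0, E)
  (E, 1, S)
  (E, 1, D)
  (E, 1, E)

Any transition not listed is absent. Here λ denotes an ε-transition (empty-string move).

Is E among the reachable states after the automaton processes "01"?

No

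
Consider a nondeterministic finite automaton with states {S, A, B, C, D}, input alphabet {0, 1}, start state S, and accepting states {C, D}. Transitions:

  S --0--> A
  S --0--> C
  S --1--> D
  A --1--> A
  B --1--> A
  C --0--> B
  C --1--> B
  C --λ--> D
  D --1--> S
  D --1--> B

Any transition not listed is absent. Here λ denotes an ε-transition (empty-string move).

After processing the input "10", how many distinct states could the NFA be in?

0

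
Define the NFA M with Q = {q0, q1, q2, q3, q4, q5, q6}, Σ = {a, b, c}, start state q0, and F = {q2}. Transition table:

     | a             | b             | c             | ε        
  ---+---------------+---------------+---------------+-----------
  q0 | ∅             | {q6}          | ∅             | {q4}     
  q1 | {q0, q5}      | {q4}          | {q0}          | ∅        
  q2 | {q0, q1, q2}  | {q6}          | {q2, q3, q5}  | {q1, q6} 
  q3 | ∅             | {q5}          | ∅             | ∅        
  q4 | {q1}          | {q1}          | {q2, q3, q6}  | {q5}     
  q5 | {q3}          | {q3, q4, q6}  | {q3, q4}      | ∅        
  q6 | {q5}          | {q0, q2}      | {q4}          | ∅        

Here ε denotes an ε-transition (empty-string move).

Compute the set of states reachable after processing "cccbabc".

Start: ε-closure({q0}) = {q0, q4, q5}.
Read 'c': {q0, q4, q5} → {q1, q2, q3, q4, q5, q6}.
Read 'c': {q1, q2, q3, q4, q5, q6} → {q0, q1, q2, q3, q4, q5, q6}.
Read 'c': {q0, q1, q2, q3, q4, q5, q6} → {q0, q1, q2, q3, q4, q5, q6}.
Read 'b': {q0, q1, q2, q3, q4, q5, q6} → {q0, q1, q2, q3, q4, q5, q6}.
Read 'a': {q0, q1, q2, q3, q4, q5, q6} → {q0, q1, q2, q3, q4, q5, q6}.
Read 'b': {q0, q1, q2, q3, q4, q5, q6} → {q0, q1, q2, q3, q4, q5, q6}.
Read 'c': {q0, q1, q2, q3, q4, q5, q6} → {q0, q1, q2, q3, q4, q5, q6}.

{q0, q1, q2, q3, q4, q5, q6}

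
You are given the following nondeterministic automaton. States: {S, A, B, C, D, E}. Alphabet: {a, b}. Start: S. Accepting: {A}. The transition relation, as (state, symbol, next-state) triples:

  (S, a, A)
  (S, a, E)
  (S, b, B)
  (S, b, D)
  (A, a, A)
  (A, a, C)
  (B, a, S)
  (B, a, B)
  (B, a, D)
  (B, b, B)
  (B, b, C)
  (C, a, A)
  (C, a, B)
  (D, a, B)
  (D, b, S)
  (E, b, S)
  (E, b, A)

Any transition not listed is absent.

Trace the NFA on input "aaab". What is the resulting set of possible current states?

{B, C}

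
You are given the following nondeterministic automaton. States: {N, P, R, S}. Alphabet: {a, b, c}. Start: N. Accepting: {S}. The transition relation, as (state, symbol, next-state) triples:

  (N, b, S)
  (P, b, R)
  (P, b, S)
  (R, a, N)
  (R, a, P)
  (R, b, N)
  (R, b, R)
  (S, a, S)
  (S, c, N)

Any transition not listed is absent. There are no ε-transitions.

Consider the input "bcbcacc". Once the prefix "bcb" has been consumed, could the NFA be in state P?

Start in {N}.
Read 'b': {N} → {S}.
Read 'c': {S} → {N}.
Read 'b': {N} → {S}.
State P is not in {S}.

No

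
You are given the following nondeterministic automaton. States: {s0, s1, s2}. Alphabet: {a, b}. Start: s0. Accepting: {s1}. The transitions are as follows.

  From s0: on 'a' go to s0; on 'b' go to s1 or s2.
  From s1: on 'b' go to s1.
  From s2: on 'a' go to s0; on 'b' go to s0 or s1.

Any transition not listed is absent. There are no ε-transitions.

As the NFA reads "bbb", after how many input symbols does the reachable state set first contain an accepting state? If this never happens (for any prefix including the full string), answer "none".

Start in {s0}.
Read 'b': {s0} → {s1, s2}.
None of the earlier sets intersect F, but {s1, s2} does.

1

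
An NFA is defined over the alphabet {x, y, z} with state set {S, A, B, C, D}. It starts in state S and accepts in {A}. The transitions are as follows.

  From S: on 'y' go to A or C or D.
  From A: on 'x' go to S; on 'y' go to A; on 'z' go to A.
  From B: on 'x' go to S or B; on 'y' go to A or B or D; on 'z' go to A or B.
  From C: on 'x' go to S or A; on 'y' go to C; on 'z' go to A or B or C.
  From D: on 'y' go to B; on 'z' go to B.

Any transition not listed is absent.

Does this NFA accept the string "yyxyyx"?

Yes

Start in {S}.
Read 'y': {S} → {A, C, D}.
Read 'y': {A, C, D} → {A, B, C}.
Read 'x': {A, B, C} → {S, A, B}.
Read 'y': {S, A, B} → {A, B, C, D}.
Read 'y': {A, B, C, D} → {A, B, C, D}.
Read 'x': {A, B, C, D} → {S, A, B}.
The final set {S, A, B} contains the accepting state A.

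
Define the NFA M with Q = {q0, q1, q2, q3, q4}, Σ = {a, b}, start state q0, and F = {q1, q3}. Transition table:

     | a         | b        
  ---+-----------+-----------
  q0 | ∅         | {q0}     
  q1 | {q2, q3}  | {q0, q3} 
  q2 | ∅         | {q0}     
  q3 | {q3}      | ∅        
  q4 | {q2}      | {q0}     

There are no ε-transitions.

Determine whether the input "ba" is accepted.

No

Start in {q0}.
Read 'b': q0→{q0}; now {q0}.
Read 'a': q0→∅; now ∅.
The final set ∅ contains no accepting state.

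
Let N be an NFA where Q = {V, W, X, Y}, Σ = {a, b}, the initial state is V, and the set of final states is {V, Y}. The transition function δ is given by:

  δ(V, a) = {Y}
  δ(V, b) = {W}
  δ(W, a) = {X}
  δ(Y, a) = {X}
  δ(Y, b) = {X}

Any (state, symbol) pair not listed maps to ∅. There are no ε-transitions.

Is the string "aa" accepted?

No

Start in {V}.
Read 'a': V→{Y}; now {Y}.
Read 'a': Y→{X}; now {X}.
The final set {X} contains no accepting state.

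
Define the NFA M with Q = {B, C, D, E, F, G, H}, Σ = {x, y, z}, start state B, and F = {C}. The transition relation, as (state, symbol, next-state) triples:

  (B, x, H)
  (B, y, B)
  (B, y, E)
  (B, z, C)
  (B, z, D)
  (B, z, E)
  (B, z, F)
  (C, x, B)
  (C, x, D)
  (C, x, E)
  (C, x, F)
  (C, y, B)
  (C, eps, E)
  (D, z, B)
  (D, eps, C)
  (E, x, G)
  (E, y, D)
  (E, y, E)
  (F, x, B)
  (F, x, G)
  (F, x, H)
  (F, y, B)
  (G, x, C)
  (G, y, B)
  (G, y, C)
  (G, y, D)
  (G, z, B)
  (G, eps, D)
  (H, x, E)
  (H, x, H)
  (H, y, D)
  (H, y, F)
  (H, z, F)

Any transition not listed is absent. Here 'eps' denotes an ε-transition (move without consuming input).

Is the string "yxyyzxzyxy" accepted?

Yes

Start in {B}.
Read 'y': B→{B, E}; now {B, E}.
Read 'x': B→{H}, E→{G}; union {G, H}; ε-closure = {C, D, E, G, H}.
Read 'y': C→{B}, D→∅, E→{D, E}, G→{B, C, D}, H→{D, F}; now {B, C, D, E, F}.
Read 'y': B→{B, E}, C→{B}, D→∅, E→{D, E}, F→{B}; union {B, D, E}; ε-closure = {B, C, D, E}.
Read 'z': B→{C, D, E, F}, C→∅, D→{B}, E→∅; now {B, C, D, E, F}.
Read 'x': B→{H}, C→{B, D, E, F}, D→∅, E→{G}, F→{B, G, H}; union {B, D, E, F, G, H}; ε-closure = {B, C, D, E, F, G, H}.
Read 'z': B→{C, D, E, F}, C→∅, D→{B}, E→∅, F→∅, G→{B}, H→{F}; now {B, C, D, E, F}.
Read 'y': B→{B, E}, C→{B}, D→∅, E→{D, E}, F→{B}; union {B, D, E}; ε-closure = {B, C, D, E}.
Read 'x': B→{H}, C→{B, D, E, F}, D→∅, E→{G}; union {B, D, E, F, G, H}; ε-closure = {B, C, D, E, F, G, H}.
Read 'y': B→{B, E}, C→{B}, D→∅, E→{D, E}, F→{B}, G→{B, C, D}, H→{D, F}; now {B, C, D, E, F}.
The final set {B, C, D, E, F} contains the accepting state C.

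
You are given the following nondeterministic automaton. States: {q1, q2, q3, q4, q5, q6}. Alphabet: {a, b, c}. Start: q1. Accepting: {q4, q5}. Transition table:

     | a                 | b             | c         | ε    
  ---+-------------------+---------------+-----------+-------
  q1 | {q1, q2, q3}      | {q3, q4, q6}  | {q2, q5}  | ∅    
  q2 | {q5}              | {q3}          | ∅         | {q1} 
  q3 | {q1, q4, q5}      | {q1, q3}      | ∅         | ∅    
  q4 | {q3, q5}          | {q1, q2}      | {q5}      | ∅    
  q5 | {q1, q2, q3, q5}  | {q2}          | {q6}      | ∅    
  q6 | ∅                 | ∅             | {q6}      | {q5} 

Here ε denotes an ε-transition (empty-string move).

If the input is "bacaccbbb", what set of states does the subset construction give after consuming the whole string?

Start in {q1}.
Read 'b': q1→{q3, q4, q6}; union {q3, q4, q6}; ε-closure = {q3, q4, q5, q6}.
Read 'a': q3→{q1, q4, q5}, q4→{q3, q5}, q5→{q1, q2, q3, q5}, q6→∅; now {q1, q2, q3, q4, q5}.
Read 'c': q1→{q2, q5}, q2→∅, q3→∅, q4→{q5}, q5→{q6}; union {q2, q5, q6}; ε-closure = {q1, q2, q5, q6}.
Read 'a': q1→{q1, q2, q3}, q2→{q5}, q5→{q1, q2, q3, q5}, q6→∅; now {q1, q2, q3, q5}.
Read 'c': q1→{q2, q5}, q2→∅, q3→∅, q5→{q6}; union {q2, q5, q6}; ε-closure = {q1, q2, q5, q6}.
Read 'c': q1→{q2, q5}, q2→∅, q5→{q6}, q6→{q6}; union {q2, q5, q6}; ε-closure = {q1, q2, q5, q6}.
Read 'b': q1→{q3, q4, q6}, q2→{q3}, q5→{q2}, q6→∅; union {q2, q3, q4, q6}; ε-closure = {q1, q2, q3, q4, q5, q6}.
Read 'b': q1→{q3, q4, q6}, q2→{q3}, q3→{q1, q3}, q4→{q1, q2}, q5→{q2}, q6→∅; union {q1, q2, q3, q4, q6}; ε-closure = {q1, q2, q3, q4, q5, q6}.
Read 'b': q1→{q3, q4, q6}, q2→{q3}, q3→{q1, q3}, q4→{q1, q2}, q5→{q2}, q6→∅; union {q1, q2, q3, q4, q6}; ε-closure = {q1, q2, q3, q4, q5, q6}.

{q1, q2, q3, q4, q5, q6}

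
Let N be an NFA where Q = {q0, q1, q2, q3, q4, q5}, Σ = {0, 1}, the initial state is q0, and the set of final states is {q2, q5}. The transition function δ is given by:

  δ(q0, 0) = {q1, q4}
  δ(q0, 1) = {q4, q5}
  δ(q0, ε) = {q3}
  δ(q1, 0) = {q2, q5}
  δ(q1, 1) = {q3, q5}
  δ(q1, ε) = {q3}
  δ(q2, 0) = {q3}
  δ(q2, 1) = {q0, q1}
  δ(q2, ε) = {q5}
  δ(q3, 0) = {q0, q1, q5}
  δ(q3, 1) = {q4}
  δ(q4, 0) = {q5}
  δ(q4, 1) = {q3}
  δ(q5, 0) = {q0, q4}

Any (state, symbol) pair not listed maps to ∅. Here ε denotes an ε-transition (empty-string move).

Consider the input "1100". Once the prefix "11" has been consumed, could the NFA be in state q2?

Start: ε-closure({q0}) = {q0, q3}.
Read '1': {q0, q3} → {q4, q5}.
Read '1': {q4, q5} → {q3}.
State q2 is not in {q3}.

No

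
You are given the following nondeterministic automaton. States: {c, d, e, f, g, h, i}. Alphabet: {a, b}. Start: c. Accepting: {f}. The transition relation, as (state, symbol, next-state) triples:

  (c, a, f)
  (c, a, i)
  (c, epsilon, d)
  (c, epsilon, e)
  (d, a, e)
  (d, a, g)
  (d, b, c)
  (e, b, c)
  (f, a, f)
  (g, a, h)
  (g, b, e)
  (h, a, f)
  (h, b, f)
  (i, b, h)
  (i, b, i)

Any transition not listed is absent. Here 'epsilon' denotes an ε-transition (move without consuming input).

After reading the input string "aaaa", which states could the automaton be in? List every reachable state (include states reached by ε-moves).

Start: ε-closure({c}) = {c, d, e}.
Read 'a': c→{f, i}, d→{e, g}, e→∅; now {e, f, g, i}.
Read 'a': e→∅, f→{f}, g→{h}, i→∅; now {f, h}.
Read 'a': f→{f}, h→{f}; now {f}.
Read 'a': f→{f}; now {f}.

{f}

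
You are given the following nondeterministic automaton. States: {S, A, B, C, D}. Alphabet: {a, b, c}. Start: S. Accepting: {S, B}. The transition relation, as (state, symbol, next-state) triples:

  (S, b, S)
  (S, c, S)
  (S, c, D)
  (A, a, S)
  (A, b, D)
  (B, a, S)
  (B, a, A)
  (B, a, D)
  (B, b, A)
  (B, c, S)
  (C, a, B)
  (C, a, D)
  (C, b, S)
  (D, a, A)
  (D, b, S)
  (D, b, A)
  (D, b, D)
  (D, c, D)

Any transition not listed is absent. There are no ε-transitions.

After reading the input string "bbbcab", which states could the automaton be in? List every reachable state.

{D}

Start in {S}.
Read 'b': {S} → {S}.
Read 'b': {S} → {S}.
Read 'b': {S} → {S}.
Read 'c': {S} → {S, D}.
Read 'a': {S, D} → {A}.
Read 'b': {A} → {D}.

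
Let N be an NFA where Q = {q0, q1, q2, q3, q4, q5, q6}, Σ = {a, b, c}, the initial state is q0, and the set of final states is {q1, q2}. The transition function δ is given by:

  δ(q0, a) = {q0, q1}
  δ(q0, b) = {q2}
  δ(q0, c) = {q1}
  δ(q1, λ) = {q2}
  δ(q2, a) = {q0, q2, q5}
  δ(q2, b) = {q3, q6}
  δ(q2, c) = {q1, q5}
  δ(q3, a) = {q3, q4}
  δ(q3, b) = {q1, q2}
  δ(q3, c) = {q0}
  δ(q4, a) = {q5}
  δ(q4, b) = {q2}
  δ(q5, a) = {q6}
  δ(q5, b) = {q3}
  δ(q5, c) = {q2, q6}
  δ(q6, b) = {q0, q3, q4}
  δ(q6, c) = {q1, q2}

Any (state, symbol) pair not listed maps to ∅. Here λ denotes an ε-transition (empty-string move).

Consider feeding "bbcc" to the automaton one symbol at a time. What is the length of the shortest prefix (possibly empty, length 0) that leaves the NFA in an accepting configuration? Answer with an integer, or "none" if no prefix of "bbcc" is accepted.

Start in {q0}.
Read 'b': {q0} → {q2}.
None of the earlier sets intersect F, but {q2} does.

1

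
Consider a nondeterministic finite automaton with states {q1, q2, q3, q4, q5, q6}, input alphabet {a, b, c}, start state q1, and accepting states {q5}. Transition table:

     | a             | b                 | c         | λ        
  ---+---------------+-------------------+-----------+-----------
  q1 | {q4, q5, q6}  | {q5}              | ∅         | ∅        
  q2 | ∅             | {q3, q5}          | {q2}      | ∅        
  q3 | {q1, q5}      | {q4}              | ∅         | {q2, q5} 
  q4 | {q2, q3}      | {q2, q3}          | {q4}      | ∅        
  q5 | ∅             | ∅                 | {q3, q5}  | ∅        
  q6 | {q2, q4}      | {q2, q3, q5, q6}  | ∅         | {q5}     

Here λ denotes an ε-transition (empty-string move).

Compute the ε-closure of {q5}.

Begin with {q5}.
No ε-moves leave this set, so the closure equals the set itself.

{q5}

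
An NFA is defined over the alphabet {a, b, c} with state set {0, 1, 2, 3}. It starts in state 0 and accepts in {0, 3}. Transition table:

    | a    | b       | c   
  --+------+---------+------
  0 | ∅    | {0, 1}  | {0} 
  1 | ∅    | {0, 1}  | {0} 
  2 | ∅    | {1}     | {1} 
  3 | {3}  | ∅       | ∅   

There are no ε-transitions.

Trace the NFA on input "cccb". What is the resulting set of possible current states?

Start in {0}.
Read 'c': 0→{0}; now {0}.
Read 'c': 0→{0}; now {0}.
Read 'c': 0→{0}; now {0}.
Read 'b': 0→{0, 1}; now {0, 1}.

{0, 1}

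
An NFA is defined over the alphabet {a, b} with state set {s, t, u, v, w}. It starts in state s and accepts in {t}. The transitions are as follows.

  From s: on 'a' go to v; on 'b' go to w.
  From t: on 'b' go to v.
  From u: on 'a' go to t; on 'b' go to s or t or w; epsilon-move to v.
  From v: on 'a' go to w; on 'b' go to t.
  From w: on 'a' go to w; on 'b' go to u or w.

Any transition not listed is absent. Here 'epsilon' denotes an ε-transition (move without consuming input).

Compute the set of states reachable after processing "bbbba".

{t, v, w}

Start in {s}.
Read 'b': {s} → {w}.
Read 'b': {w} → {u, v, w}.
Read 'b': {u, v, w} → {s, t, u, v, w}.
Read 'b': {s, t, u, v, w} → {s, t, u, v, w}.
Read 'a': {s, t, u, v, w} → {t, v, w}.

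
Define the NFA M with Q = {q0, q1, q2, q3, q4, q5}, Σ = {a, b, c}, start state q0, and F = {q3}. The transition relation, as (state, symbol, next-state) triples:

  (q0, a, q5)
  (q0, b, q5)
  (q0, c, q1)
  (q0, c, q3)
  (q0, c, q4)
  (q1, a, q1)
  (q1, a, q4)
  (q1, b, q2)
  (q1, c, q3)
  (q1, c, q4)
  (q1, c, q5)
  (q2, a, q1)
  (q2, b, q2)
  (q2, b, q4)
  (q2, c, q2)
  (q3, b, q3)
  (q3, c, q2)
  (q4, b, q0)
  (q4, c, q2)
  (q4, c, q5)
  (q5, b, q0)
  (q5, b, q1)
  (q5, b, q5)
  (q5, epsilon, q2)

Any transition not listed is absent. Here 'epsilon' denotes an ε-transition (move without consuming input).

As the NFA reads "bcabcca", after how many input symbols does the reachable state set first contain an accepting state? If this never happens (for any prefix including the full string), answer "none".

Start in {q0}.
Read 'b': {q0} → {q2, q5}.
Read 'c': {q2, q5} → {q2}.
Read 'a': {q2} → {q1}.
Read 'b': {q1} → {q2}.
Read 'c': {q2} → {q2}.
Read 'c': {q2} → {q2}.
Read 'a': {q2} → {q1}.
No reachable set along the way intersects F.

none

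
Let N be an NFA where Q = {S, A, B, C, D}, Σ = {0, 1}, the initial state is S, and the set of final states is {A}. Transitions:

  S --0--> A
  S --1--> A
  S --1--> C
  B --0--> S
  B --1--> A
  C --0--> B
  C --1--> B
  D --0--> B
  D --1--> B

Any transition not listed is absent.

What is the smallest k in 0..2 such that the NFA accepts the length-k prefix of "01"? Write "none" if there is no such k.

1

Start in {S}.
Read '0': S→{A}; now {A}.
None of the earlier sets intersect F, but {A} does.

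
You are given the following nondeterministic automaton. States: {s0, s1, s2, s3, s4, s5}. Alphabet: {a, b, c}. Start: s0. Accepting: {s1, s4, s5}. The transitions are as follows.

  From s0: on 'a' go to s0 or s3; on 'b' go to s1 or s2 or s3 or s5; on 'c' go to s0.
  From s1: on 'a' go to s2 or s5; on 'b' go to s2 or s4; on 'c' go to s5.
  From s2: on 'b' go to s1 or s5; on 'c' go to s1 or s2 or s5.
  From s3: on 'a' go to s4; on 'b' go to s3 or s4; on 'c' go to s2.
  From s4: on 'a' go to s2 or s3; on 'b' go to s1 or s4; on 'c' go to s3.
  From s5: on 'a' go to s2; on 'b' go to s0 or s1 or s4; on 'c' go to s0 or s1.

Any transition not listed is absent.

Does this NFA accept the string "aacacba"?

Yes

Start in {s0}.
Read 'a': s0→{s0, s3}; now {s0, s3}.
Read 'a': s0→{s0, s3}, s3→{s4}; now {s0, s3, s4}.
Read 'c': s0→{s0}, s3→{s2}, s4→{s3}; now {s0, s2, s3}.
Read 'a': s0→{s0, s3}, s2→∅, s3→{s4}; now {s0, s3, s4}.
Read 'c': s0→{s0}, s3→{s2}, s4→{s3}; now {s0, s2, s3}.
Read 'b': s0→{s1, s2, s3, s5}, s2→{s1, s5}, s3→{s3, s4}; now {s1, s2, s3, s4, s5}.
Read 'a': s1→{s2, s5}, s2→∅, s3→{s4}, s4→{s2, s3}, s5→{s2}; now {s2, s3, s4, s5}.
The final set {s2, s3, s4, s5} contains the accepting states s4, s5.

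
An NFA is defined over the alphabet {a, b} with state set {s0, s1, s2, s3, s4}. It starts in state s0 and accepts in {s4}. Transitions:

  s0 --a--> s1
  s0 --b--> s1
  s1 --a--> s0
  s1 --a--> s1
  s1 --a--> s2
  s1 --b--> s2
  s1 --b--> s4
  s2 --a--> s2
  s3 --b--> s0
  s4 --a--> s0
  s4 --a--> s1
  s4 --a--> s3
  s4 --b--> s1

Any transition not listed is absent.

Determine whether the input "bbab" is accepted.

Start in {s0}.
Read 'b': s0→{s1}; now {s1}.
Read 'b': s1→{s2, s4}; now {s2, s4}.
Read 'a': s2→{s2}, s4→{s0, s1, s3}; now {s0, s1, s2, s3}.
Read 'b': s0→{s1}, s1→{s2, s4}, s2→∅, s3→{s0}; now {s0, s1, s2, s4}.
The final set {s0, s1, s2, s4} contains the accepting state s4.

Yes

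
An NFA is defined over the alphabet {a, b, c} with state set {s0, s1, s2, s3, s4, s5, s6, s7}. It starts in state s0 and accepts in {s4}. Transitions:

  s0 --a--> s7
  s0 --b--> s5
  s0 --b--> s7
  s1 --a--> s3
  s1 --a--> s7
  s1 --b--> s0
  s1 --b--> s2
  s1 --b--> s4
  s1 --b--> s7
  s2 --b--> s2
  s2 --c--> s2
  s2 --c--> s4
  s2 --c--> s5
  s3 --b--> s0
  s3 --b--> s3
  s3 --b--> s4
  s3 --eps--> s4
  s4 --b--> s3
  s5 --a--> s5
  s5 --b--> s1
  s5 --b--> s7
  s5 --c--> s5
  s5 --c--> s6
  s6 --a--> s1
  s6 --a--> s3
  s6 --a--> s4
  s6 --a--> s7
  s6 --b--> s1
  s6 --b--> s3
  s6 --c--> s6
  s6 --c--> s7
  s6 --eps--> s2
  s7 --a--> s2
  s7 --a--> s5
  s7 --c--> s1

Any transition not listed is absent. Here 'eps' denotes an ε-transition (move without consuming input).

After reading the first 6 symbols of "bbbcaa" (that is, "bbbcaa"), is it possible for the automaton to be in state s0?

Start in {s0}.
Read 'b': s0→{s5, s7}; now {s5, s7}.
Read 'b': s5→{s1, s7}, s7→∅; now {s1, s7}.
Read 'b': s1→{s0, s2, s4, s7}, s7→∅; now {s0, s2, s4, s7}.
Read 'c': s0→∅, s2→{s2, s4, s5}, s4→∅, s7→{s1}; now {s1, s2, s4, s5}.
Read 'a': s1→{s3, s7}, s2→∅, s4→∅, s5→{s5}; union {s3, s5, s7}; ε-closure = {s3, s4, s5, s7}.
Read 'a': s3→∅, s4→∅, s5→{s5}, s7→{s2, s5}; now {s2, s5}.
State s0 is not in {s2, s5}.

No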